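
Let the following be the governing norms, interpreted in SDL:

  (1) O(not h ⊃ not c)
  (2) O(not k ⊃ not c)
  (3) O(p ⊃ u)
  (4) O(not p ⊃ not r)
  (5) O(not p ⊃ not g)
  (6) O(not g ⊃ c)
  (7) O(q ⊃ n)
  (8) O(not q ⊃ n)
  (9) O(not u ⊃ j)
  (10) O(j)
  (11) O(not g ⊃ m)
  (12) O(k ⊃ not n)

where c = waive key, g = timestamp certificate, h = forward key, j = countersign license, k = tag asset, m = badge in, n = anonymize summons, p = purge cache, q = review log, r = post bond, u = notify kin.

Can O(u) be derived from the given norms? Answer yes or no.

Yes

Premises 8 and 7 cover both cases: O(not q ⊃ n) and O(q ⊃ n). Since not q ∨ q is a tautology, O(n) follows.
Premise 12 is O(k ⊃ not n); contrapositively O(n ⊃ not k). Since O(n) holds, K gives O(not k).
Applying K to premise 2 (O(not k ⊃ not c)) and O(not k) yields O(not c).
The contrapositive of premise 6 (O(not g ⊃ c)) is O(not c ⊃ g), and O(not c) is already established, so O(g).
Premise 5 is O(not p ⊃ not g); contrapositively O(g ⊃ p). Since O(g) holds, K gives O(p).
Applying K to premise 3 (O(p ⊃ u)) and O(p) yields O(u).
Premises 1, 4, 9, 10, 11 do not contribute to this derivation.
So O(u) follows.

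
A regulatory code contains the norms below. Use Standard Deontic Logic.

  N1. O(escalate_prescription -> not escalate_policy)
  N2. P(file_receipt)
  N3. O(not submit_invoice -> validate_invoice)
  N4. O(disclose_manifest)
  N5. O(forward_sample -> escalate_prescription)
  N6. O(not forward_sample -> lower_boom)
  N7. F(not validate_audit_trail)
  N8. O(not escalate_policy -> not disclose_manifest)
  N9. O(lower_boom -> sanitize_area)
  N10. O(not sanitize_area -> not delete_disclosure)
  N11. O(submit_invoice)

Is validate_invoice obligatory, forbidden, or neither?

Premise 3 is O(not submit_invoice -> validate_invoice), but O(not submit_invoice) is not derivable from the premises, so it does not yield O(validate_invoice).
No premise or chain of K-axiom applications forces O(validate_invoice), and none forces O(not validate_invoice). So validate_invoice is neither obligatory nor forbidden under these norms.

Neither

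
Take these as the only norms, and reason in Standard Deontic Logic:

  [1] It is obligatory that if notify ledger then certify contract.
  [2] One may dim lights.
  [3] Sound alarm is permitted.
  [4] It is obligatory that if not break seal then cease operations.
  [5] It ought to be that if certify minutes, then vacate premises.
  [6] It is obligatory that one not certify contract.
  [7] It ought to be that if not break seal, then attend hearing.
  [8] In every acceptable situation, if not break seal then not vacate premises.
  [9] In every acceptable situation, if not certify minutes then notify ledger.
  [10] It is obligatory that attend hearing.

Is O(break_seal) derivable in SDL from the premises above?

Yes

From premise 6 we have O(¬certify_contract).
The contrapositive of premise 1 (O(notify_ledger → certify_contract)) is O(¬certify_contract → ¬notify_ledger), and O(¬certify_contract) is already established, so O(¬notify_ledger).
Premise 9, O(¬certify_minutes → notify_ledger), contraposes to O(¬notify_ledger → certify_minutes); with O(¬notify_ledger) we get O(certify_minutes).
With premise 5, O(certify_minutes → vacate_premises), the K-axiom yields O(vacate_premises).
The contrapositive of premise 8 (O(¬break_seal → ¬vacate_premises)) is O(vacate_premises → break_seal), and O(vacate_premises) is already established, so O(break_seal).
Premises 2, 3, 4, 7, 10 do not contribute to this derivation.
So O(break_seal) follows.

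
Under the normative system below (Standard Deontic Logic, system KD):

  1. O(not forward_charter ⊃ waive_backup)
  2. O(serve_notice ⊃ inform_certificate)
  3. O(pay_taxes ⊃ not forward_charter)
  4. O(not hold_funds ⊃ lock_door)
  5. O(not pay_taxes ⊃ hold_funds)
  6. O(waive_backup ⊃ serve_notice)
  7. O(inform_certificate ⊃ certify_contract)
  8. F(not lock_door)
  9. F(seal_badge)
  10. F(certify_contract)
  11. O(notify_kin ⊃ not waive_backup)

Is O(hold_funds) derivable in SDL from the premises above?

F(certify_contract) at premise 10 means O(not certify_contract).
Premise 7, O(inform_certificate ⊃ certify_contract), contraposes to O(not certify_contract ⊃ not inform_certificate); with O(not certify_contract) we get O(not inform_certificate).
Premise 2 is O(serve_notice ⊃ inform_certificate); contrapositively O(not inform_certificate ⊃ not serve_notice). Since O(not inform_certificate) holds, K gives O(not serve_notice).
Premise 6, O(waive_backup ⊃ serve_notice), contraposes to O(not serve_notice ⊃ not waive_backup); with O(not serve_notice) we get O(not waive_backup).
Premise 1 is O(not forward_charter ⊃ waive_backup); contrapositively O(not waive_backup ⊃ forward_charter). Since O(not waive_backup) holds, K gives O(forward_charter).
Premise 3, O(pay_taxes ⊃ not forward_charter), contraposes to O(forward_charter ⊃ not pay_taxes); with O(forward_charter) we get O(not pay_taxes).
From O(not pay_taxes) and premise 5, O(not pay_taxes ⊃ hold_funds), we obtain O(hold_funds).
Premises 4, 8, 9, 11 do not contribute to this derivation.
So O(hold_funds) follows.

Yes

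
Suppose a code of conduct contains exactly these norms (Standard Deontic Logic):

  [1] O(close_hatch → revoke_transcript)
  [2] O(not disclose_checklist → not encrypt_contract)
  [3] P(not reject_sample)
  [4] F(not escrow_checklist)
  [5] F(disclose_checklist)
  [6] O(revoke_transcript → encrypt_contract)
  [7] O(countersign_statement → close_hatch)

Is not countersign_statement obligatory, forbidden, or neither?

Obligatory

Premise 5, F(disclose_checklist), is equivalent to O(not disclose_checklist).
Premise 2 is O(not disclose_checklist → not encrypt_contract); since O(not disclose_checklist), deontic closure gives O(not encrypt_contract).
Premise 6, O(revoke_transcript → encrypt_contract), contraposes to O(not encrypt_contract → not revoke_transcript); with O(not encrypt_contract) we get O(not revoke_transcript).
The contrapositive of premise 1 (O(close_hatch → revoke_transcript)) is O(not revoke_transcript → not close_hatch), and O(not revoke_transcript) is already established, so O(not close_hatch).
Premise 7 is O(countersign_statement → close_hatch); contrapositively O(not close_hatch → not countersign_statement). Since O(not close_hatch) holds, K gives O(not countersign_statement).
Premises 3, 4 do not contribute to this derivation.
Hence not countersign_statement is obligatory.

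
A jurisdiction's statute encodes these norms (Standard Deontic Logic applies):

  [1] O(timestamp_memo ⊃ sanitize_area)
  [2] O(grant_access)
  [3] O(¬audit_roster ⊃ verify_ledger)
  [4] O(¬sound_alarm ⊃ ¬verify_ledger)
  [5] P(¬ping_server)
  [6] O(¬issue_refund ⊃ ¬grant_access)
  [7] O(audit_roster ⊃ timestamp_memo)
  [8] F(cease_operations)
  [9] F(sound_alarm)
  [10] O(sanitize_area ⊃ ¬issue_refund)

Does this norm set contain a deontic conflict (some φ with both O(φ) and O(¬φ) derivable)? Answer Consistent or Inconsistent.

From premise 2 we have O(grant_access).
The contrapositive of premise 6 (O(¬issue_refund ⊃ ¬grant_access)) is O(grant_access ⊃ issue_refund), and O(grant_access) is already established, so O(issue_refund).
The contrapositive of premise 10 (O(sanitize_area ⊃ ¬issue_refund)) is O(issue_refund ⊃ ¬sanitize_area), and O(issue_refund) is already established, so O(¬sanitize_area).
Premise 1, O(timestamp_memo ⊃ sanitize_area), contraposes to O(¬sanitize_area ⊃ ¬timestamp_memo); with O(¬sanitize_area) we get O(¬timestamp_memo).
The contrapositive of premise 7 (O(audit_roster ⊃ timestamp_memo)) is O(¬timestamp_memo ⊃ ¬audit_roster), and O(¬timestamp_memo) is already established, so O(¬audit_roster).
With premise 3, O(¬audit_roster ⊃ verify_ledger), the K-axiom yields O(verify_ledger).
Premise 4 is O(¬sound_alarm ⊃ ¬verify_ledger); contrapositively O(verify_ledger ⊃ sound_alarm). Since O(verify_ledger) holds, K gives O(sound_alarm).
Yet premise 9 is F(sound_alarm), i.e. O(¬sound_alarm).
We now have both O(sound_alarm) and O(¬sound_alarm) — sound_alarm is simultaneously obligatory and forbidden, violating the D-axiom.

Inconsistent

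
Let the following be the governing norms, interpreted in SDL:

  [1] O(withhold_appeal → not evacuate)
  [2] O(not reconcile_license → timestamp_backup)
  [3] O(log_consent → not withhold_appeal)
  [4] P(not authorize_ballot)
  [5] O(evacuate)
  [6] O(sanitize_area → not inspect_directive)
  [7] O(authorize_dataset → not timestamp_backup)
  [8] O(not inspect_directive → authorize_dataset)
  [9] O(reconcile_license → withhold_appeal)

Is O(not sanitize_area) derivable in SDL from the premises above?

Yes

From premise 5 we have O(evacuate).
Premise 1, O(withhold_appeal → not evacuate), contraposes to O(evacuate → not withhold_appeal); with O(evacuate) we get O(not withhold_appeal).
Premise 9, O(reconcile_license → withhold_appeal), contraposes to O(not withhold_appeal → not reconcile_license); with O(not withhold_appeal) we get O(not reconcile_license).
From O(not reconcile_license) and premise 2, O(not reconcile_license → timestamp_backup), we obtain O(timestamp_backup).
The contrapositive of premise 7 (O(authorize_dataset → not timestamp_backup)) is O(timestamp_backup → not authorize_dataset), and O(timestamp_backup) is already established, so O(not authorize_dataset).
Premise 8, O(not inspect_directive → authorize_dataset), contraposes to O(not authorize_dataset → inspect_directive); with O(not authorize_dataset) we get O(inspect_directive).
Premise 6 is O(sanitize_area → not inspect_directive); contrapositively O(inspect_directive → not sanitize_area). Since O(inspect_directive) holds, K gives O(not sanitize_area).
Premises 3, 4 do not contribute to this derivation.
So O(not sanitize_area) follows.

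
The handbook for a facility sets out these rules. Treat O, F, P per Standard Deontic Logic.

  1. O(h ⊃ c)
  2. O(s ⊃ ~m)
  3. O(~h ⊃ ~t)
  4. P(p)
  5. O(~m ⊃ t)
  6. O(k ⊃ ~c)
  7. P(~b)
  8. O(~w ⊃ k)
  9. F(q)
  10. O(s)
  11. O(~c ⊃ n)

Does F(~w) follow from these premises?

Premise 10 gives O(s).
With premise 2, O(s ⊃ ~m), the K-axiom yields O(~m).
From O(~m) and premise 5, O(~m ⊃ t), we obtain O(t).
The contrapositive of premise 3 (O(~h ⊃ ~t)) is O(t ⊃ h), and O(t) is already established, so O(h).
With premise 1, O(h ⊃ c), the K-axiom yields O(c).
Premise 6, O(k ⊃ ~c), contraposes to O(c ⊃ ~k); with O(c) we get O(~k).
The contrapositive of premise 8 (O(~w ⊃ k)) is O(~k ⊃ w), and O(~k) is already established, so O(w).
Premises 4, 7, 9, 11 do not contribute to this derivation.
So O(w) holds, i.e. F(~w). The claim follows.

Yes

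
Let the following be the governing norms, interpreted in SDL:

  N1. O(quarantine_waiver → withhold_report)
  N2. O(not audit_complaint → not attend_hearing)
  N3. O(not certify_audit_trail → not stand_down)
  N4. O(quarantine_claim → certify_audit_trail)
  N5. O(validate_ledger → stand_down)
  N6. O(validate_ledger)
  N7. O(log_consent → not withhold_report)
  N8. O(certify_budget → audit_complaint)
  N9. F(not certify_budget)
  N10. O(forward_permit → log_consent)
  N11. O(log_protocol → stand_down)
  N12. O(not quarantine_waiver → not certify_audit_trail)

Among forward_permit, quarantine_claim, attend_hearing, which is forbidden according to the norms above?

From premise 6 we have O(validate_ledger).
Applying K to premise 5 (O(validate_ledger → stand_down)) and O(validate_ledger) yields O(stand_down).
Premise 3 is O(not certify_audit_trail → not stand_down); contrapositively O(stand_down → certify_audit_trail). Since O(stand_down) holds, K gives O(certify_audit_trail).
The contrapositive of premise 12 (O(not quarantine_waiver → not certify_audit_trail)) is O(certify_audit_trail → quarantine_waiver), and O(certify_audit_trail) is already established, so O(quarantine_waiver).
Premise 1 is O(quarantine_waiver → withhold_report); since O(quarantine_waiver), deontic closure gives O(withhold_report).
The contrapositive of premise 7 (O(log_consent → not withhold_report)) is O(withhold_report → not log_consent), and O(withhold_report) is already established, so O(not log_consent).
Premise 10 is O(forward_permit → log_consent); contrapositively O(not log_consent → not forward_permit). Since O(not log_consent) holds, K gives O(not forward_permit).
So O(not forward_permit) holds, i.e. forward_permit is forbidden. None of the other listed options is forbidden under the premises.

forward_permit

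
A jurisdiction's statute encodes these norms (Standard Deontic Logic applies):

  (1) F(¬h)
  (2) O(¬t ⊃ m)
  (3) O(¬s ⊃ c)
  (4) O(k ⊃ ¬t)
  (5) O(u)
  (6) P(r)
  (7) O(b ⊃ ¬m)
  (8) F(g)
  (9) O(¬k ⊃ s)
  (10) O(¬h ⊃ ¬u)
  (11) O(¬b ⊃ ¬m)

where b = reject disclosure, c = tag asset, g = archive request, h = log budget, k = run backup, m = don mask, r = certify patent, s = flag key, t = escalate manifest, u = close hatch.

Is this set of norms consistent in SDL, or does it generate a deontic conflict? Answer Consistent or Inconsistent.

Premise 10 is O(¬h ⊃ ¬u), but O(¬h) is not derivable from the premises, so it does not yield O(¬u).
So O(¬u) is not derivable, and the apparent clash with O(u) does not arise.
A world satisfying every obligation exists (e.g. b=false, c=false, g=false, h=true, k=false, m=false, r=false, s=true, t=true, u=true); no atom is both obligatory and forbidden, so the set is consistent.

Consistent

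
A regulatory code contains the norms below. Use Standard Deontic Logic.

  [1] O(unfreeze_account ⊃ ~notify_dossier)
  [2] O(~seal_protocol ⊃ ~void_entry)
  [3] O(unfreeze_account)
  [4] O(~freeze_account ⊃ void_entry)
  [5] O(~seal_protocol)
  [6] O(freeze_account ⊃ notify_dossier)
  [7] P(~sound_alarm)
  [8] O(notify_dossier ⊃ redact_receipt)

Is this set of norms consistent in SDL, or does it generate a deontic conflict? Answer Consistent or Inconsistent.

From premise 3 we have O(unfreeze_account).
Applying K to premise 1 (O(unfreeze_account ⊃ ~notify_dossier)) and O(unfreeze_account) yields O(~notify_dossier).
Premise 6, O(freeze_account ⊃ notify_dossier), contraposes to O(~notify_dossier ⊃ ~freeze_account); with O(~notify_dossier) we get O(~freeze_account).
Applying K to premise 4 (O(~freeze_account ⊃ void_entry)) and O(~freeze_account) yields O(void_entry).
Premise 2 is O(~seal_protocol ⊃ ~void_entry); contrapositively O(void_entry ⊃ seal_protocol). Since O(void_entry) holds, K gives O(seal_protocol).
However, premise 5 gives O(~seal_protocol).
We now have both O(seal_protocol) and O(~seal_protocol) — seal_protocol is simultaneously obligatory and forbidden, violating the D-axiom.

Inconsistent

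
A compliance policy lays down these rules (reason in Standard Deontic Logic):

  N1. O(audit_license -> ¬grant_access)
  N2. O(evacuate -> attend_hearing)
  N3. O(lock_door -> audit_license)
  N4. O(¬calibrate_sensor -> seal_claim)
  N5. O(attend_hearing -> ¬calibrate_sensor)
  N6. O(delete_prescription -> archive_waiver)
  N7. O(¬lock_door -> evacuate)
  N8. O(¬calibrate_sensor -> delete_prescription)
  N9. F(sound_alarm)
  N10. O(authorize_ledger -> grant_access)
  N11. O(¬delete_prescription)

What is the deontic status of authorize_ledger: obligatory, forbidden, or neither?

From premise 11 we have O(¬delete_prescription).
Premise 8 is O(¬calibrate_sensor -> delete_prescription); contrapositively O(¬delete_prescription -> calibrate_sensor). Since O(¬delete_prescription) holds, K gives O(calibrate_sensor).
The contrapositive of premise 5 (O(attend_hearing -> ¬calibrate_sensor)) is O(calibrate_sensor -> ¬attend_hearing), and O(calibrate_sensor) is already established, so O(¬attend_hearing).
Premise 2 is O(evacuate -> attend_hearing); contrapositively O(¬attend_hearing -> ¬evacuate). Since O(¬attend_hearing) holds, K gives O(¬evacuate).
Premise 7 is O(¬lock_door -> evacuate); contrapositively O(¬evacuate -> lock_door). Since O(¬evacuate) holds, K gives O(lock_door).
Applying K to premise 3 (O(lock_door -> audit_license)) and O(lock_door) yields O(audit_license).
Applying K to premise 1 (O(audit_license -> ¬grant_access)) and O(audit_license) yields O(¬grant_access).
Premise 10 is O(authorize_ledger -> grant_access); contrapositively O(¬grant_access -> ¬authorize_ledger). Since O(¬grant_access) holds, K gives O(¬authorize_ledger).
Premises 4, 6, 9 do not contribute to this derivation.
Thus O(¬authorize_ledger), which is F(authorize_ledger): authorize_ledger is forbidden.

Forbidden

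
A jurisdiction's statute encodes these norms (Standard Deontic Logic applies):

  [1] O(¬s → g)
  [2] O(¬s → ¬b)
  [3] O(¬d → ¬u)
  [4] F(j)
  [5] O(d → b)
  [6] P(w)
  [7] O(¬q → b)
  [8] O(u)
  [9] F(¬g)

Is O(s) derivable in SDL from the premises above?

Yes

Premise 8 states O(u) outright.
Premise 3, O(¬d → ¬u), contraposes to O(u → d); with O(u) we get O(d).
Premise 5 is O(d → b); since O(d), deontic closure gives O(b).
The contrapositive of premise 2 (O(¬s → ¬b)) is O(b → s), and O(b) is already established, so O(s).
Premises 1, 4, 6, 7, 9 do not contribute to this derivation.
So O(s) follows.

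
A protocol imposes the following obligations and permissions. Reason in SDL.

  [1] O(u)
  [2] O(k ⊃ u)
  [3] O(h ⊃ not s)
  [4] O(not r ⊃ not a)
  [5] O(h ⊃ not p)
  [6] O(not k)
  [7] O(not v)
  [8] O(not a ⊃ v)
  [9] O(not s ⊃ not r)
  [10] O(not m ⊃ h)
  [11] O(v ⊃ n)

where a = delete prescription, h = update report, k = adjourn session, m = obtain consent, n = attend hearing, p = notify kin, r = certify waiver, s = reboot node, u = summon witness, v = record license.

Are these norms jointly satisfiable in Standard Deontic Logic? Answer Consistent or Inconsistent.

Consistent

Premise 2 is O(k ⊃ u); even if O(u) held, inferring O(k) would be affirming the consequent — invalid.
So O(k) is not derivable, and the apparent clash with O(not k) does not arise.
A world satisfying every obligation exists (e.g. a=true, h=false, k=false, m=true, n=false, p=false, r=true, s=true, u=true, v=false); no atom is both obligatory and forbidden, so the set is consistent.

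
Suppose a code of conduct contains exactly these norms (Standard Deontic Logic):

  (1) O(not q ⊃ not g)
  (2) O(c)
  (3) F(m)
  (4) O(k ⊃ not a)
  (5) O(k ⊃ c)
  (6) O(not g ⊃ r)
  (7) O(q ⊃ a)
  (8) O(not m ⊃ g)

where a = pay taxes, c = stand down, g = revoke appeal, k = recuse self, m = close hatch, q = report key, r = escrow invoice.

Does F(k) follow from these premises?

F(m) at premise 3 means O(not m).
Premise 8 is O(not m ⊃ g); since O(not m), deontic closure gives O(g).
Premise 1, O(not q ⊃ not g), contraposes to O(g ⊃ q); with O(g) we get O(q).
Applying K to premise 7 (O(q ⊃ a)) and O(q) yields O(a).
Premise 4 is O(k ⊃ not a); contrapositively O(a ⊃ not k). Since O(a) holds, K gives O(not k).
Premises 2, 5, 6 do not contribute to this derivation.
So O(not k) holds, i.e. F(k). The claim follows.

Yes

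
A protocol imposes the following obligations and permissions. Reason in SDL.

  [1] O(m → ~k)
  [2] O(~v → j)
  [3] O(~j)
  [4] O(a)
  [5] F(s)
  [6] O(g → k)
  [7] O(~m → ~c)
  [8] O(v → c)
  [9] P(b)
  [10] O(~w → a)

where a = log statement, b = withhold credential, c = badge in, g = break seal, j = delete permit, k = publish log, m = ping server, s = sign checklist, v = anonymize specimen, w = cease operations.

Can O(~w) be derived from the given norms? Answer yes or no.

Premise 10 is O(~w → a); even if O(a) held, inferring O(~w) would be affirming the consequent — invalid.
No other premise forces O(~w). An ideal world satisfying every premise can still have ~w false, so O(~w) is not derivable.

No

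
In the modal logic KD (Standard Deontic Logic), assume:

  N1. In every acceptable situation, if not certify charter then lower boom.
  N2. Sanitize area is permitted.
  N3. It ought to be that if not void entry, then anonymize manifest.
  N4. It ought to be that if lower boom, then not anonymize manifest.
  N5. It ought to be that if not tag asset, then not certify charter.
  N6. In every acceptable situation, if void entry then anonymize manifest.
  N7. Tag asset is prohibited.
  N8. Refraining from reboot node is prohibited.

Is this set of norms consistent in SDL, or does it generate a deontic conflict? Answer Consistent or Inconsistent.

Premises 3 and 6 cover both cases: O(¬void_entry → anonymize_manifest) and O(void_entry → anonymize_manifest). Since ¬void_entry ∨ void_entry is a tautology, O(anonymize_manifest) follows.
The contrapositive of premise 4 (O(lower_boom → ¬anonymize_manifest)) is O(anonymize_manifest → ¬lower_boom), and O(anonymize_manifest) is already established, so O(¬lower_boom).
The contrapositive of premise 1 (O(¬certify_charter → lower_boom)) is O(¬lower_boom → certify_charter), and O(¬lower_boom) is already established, so O(certify_charter).
Premise 5, O(¬tag_asset → ¬certify_charter), contraposes to O(certify_charter → tag_asset); with O(certify_charter) we get O(tag_asset).
But premise 7, F(tag_asset), means O(¬tag_asset).
We now have both O(tag_asset) and O(¬tag_asset) — tag_asset is simultaneously obligatory and forbidden, violating the D-axiom.

Inconsistent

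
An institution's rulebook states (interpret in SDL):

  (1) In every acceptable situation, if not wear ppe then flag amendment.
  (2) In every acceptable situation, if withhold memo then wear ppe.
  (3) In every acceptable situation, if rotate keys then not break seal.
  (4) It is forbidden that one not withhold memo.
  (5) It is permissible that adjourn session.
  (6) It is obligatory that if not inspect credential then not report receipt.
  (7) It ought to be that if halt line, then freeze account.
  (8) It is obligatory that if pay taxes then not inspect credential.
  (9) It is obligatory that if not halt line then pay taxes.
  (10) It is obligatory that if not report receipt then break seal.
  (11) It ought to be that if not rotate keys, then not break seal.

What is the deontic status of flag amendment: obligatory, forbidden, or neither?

Premise 1 is O(¬wear_ppe → flag_amendment), but O(¬wear_ppe) is not derivable from the premises, so it does not yield O(flag_amendment).
No premise or chain of K-axiom applications forces O(flag_amendment), and none forces O(¬flag_amendment). So flag_amendment is neither obligatory nor forbidden under these norms.

Neither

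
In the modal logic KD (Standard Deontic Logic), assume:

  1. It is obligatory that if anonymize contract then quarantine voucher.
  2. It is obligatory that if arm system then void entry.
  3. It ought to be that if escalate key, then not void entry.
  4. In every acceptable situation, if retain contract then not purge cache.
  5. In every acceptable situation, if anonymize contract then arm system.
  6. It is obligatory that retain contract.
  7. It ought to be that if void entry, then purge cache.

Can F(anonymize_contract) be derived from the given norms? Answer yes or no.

Premise 6 gives O(retain_contract).
With premise 4, O(retain_contract → ¬purge_cache), the K-axiom yields O(¬purge_cache).
The contrapositive of premise 7 (O(void_entry → purge_cache)) is O(¬purge_cache → ¬void_entry), and O(¬purge_cache) is already established, so O(¬void_entry).
Premise 2 is O(arm_system → void_entry); contrapositively O(¬void_entry → ¬arm_system). Since O(¬void_entry) holds, K gives O(¬arm_system).
Premise 5, O(anonymize_contract → arm_system), contraposes to O(¬arm_system → ¬anonymize_contract); with O(¬arm_system) we get O(¬anonymize_contract).
Premises 1, 3 do not contribute to this derivation.
So O(¬anonymize_contract) holds, i.e. F(anonymize_contract). The claim follows.

Yes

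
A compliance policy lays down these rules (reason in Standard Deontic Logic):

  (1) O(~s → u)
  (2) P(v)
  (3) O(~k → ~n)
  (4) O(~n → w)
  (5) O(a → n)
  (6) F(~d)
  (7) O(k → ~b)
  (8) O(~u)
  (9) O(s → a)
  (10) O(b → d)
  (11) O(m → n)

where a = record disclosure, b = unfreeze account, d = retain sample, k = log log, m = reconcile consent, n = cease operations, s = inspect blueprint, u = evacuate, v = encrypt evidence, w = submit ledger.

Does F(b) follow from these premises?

Yes

From premise 8 we have O(~u).
Premise 1, O(~s → u), contraposes to O(~u → s); with O(~u) we get O(s).
With premise 9, O(s → a), the K-axiom yields O(a).
From O(a) and premise 5, O(a → n), we obtain O(n).
The contrapositive of premise 3 (O(~k → ~n)) is O(n → k), and O(n) is already established, so O(k).
Premise 7 is O(k → ~b); since O(k), deontic closure gives O(~b).
Premises 2, 4, 6, 10, 11 do not contribute to this derivation.
So O(~b) holds, i.e. F(b). The claim follows.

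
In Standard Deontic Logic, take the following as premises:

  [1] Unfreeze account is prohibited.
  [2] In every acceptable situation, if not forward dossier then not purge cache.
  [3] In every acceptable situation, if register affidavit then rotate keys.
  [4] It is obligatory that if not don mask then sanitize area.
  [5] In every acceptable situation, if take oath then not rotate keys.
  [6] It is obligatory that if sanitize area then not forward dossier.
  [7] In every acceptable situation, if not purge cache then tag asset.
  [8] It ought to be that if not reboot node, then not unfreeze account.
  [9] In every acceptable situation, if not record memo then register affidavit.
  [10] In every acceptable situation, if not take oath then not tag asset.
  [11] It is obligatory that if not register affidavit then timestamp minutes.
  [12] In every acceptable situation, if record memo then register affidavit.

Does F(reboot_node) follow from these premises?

No

Premise 8 is O(¬reboot_node → ¬unfreeze_account); even if O(¬unfreeze_account) held, inferring O(¬reboot_node) would be affirming the consequent — invalid.
No other premise forces O(¬reboot_node). An ideal world satisfying every premise can still have reboot_node true, so F(reboot_node) is not derivable.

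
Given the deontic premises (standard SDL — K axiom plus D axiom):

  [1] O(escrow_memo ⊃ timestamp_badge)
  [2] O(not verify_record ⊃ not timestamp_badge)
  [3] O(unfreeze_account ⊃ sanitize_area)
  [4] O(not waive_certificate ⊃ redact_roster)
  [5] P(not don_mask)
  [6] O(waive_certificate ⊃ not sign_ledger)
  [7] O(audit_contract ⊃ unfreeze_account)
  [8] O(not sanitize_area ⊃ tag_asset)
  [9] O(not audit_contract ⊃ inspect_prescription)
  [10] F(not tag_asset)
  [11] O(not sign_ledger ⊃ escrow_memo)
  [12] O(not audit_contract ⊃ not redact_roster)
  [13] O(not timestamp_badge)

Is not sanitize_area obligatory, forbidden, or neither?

Forbidden

Premise 13 states O(not timestamp_badge) outright.
Premise 1, O(escrow_memo ⊃ timestamp_badge), contraposes to O(not timestamp_badge ⊃ not escrow_memo); with O(not timestamp_badge) we get O(not escrow_memo).
Premise 11, O(not sign_ledger ⊃ escrow_memo), contraposes to O(not escrow_memo ⊃ sign_ledger); with O(not escrow_memo) we get O(sign_ledger).
Premise 6 is O(waive_certificate ⊃ not sign_ledger); contrapositively O(sign_ledger ⊃ not waive_certificate). Since O(sign_ledger) holds, K gives O(not waive_certificate).
Premise 4 is O(not waive_certificate ⊃ redact_roster); since O(not waive_certificate), deontic closure gives O(redact_roster).
The contrapositive of premise 12 (O(not audit_contract ⊃ not redact_roster)) is O(redact_roster ⊃ audit_contract), and O(redact_roster) is already established, so O(audit_contract).
Applying K to premise 7 (O(audit_contract ⊃ unfreeze_account)) and O(audit_contract) yields O(unfreeze_account).
With premise 3, O(unfreeze_account ⊃ sanitize_area), the K-axiom yields O(sanitize_area).
Premises 2, 5, 8, 9, 10 do not contribute to this derivation.
Thus O(sanitize_area), which is F(not sanitize_area): not sanitize_area is forbidden.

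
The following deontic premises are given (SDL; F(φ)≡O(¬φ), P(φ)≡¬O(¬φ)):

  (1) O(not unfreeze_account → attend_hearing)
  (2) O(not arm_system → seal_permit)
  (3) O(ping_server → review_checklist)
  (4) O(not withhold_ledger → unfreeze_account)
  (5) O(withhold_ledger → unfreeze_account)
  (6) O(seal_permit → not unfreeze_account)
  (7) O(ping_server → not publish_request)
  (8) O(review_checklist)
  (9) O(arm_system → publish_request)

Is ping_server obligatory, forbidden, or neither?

Premises 5 and 4 are O(withhold_ledger → unfreeze_account) and O(not withhold_ledger → unfreeze_account); every ideal world satisfies withhold_ledger or not withhold_ledger, so in either case unfreeze_account holds — hence O(unfreeze_account).
Premise 6, O(seal_permit → not unfreeze_account), contraposes to O(unfreeze_account → not seal_permit); with O(unfreeze_account) we get O(not seal_permit).
The contrapositive of premise 2 (O(not arm_system → seal_permit)) is O(not seal_permit → arm_system), and O(not seal_permit) is already established, so O(arm_system).
From O(arm_system) and premise 9, O(arm_system → publish_request), we obtain O(publish_request).
The contrapositive of premise 7 (O(ping_server → not publish_request)) is O(publish_request → not ping_server), and O(publish_request) is already established, so O(not ping_server).
Premises 1, 3, 8 do not contribute to this derivation.
Thus O(not ping_server), which is F(ping_server): ping_server is forbidden.

Forbidden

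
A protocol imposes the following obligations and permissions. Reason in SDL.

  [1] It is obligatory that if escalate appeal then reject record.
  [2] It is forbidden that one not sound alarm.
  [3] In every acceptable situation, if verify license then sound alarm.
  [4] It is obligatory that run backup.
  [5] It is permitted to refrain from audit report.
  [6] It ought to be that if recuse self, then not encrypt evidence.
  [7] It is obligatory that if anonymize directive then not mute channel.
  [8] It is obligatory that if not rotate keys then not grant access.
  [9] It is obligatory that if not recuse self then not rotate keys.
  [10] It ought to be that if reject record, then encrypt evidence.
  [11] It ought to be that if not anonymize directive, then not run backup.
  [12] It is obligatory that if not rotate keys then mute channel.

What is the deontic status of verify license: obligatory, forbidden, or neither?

Premise 3 is O(verify_license → sound_alarm); even if O(sound_alarm) held, inferring O(verify_license) would be affirming the consequent — invalid.
No premise or chain of K-axiom applications forces O(verify_license), and none forces O(¬verify_license). So verify_license is neither obligatory nor forbidden under these norms.

Neither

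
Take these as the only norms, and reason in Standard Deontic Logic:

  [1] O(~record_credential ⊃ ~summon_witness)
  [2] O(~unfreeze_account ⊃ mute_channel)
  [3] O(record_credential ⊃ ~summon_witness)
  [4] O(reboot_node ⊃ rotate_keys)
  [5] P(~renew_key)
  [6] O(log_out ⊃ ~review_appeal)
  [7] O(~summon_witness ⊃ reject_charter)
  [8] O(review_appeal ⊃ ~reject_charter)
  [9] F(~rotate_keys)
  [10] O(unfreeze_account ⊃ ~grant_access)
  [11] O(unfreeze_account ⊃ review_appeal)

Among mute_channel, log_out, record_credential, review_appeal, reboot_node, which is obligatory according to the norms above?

mute_channel

By case analysis on ~record_credential: premise 1 gives O(~record_credential ⊃ ~summon_witness) and premise 3 gives O(record_credential ⊃ ~summon_witness), so O(~summon_witness) either way.
Applying K to premise 7 (O(~summon_witness ⊃ reject_charter)) and O(~summon_witness) yields O(reject_charter).
Premise 8 is O(review_appeal ⊃ ~reject_charter); contrapositively O(reject_charter ⊃ ~review_appeal). Since O(reject_charter) holds, K gives O(~review_appeal).
Premise 11, O(unfreeze_account ⊃ review_appeal), contraposes to O(~review_appeal ⊃ ~unfreeze_account); with O(~review_appeal) we get O(~unfreeze_account).
Applying K to premise 2 (O(~unfreeze_account ⊃ mute_channel)) and O(~unfreeze_account) yields O(mute_channel).
So O(mute_channel) holds — mute_channel is obligatory. None of the other listed options is made obligatory by any chain of premises.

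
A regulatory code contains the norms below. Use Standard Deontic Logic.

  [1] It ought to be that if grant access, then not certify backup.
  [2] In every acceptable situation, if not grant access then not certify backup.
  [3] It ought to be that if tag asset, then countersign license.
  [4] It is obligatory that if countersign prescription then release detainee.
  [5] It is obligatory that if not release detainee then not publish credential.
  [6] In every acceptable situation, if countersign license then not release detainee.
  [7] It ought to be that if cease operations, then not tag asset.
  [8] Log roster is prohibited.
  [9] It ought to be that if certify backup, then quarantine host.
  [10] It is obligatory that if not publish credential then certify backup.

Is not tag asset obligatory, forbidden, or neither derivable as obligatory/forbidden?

Obligatory

Premises 1 and 2 are O(grant_access → ¬certify_backup) and O(¬grant_access → ¬certify_backup); every ideal world satisfies grant_access or ¬grant_access, so in either case ¬certify_backup holds — hence O(¬certify_backup).
Premise 10, O(¬publish_credential → certify_backup), contraposes to O(¬certify_backup → publish_credential); with O(¬certify_backup) we get O(publish_credential).
Premise 5, O(¬release_detainee → ¬publish_credential), contraposes to O(publish_credential → release_detainee); with O(publish_credential) we get O(release_detainee).
Premise 6, O(countersign_license → ¬release_detainee), contraposes to O(release_detainee → ¬countersign_license); with O(release_detainee) we get O(¬countersign_license).
The contrapositive of premise 3 (O(tag_asset → countersign_license)) is O(¬countersign_license → ¬tag_asset), and O(¬countersign_license) is already established, so O(¬tag_asset).
Premises 4, 7, 8, 9 do not contribute to this derivation.
Hence ¬tag_asset is obligatory.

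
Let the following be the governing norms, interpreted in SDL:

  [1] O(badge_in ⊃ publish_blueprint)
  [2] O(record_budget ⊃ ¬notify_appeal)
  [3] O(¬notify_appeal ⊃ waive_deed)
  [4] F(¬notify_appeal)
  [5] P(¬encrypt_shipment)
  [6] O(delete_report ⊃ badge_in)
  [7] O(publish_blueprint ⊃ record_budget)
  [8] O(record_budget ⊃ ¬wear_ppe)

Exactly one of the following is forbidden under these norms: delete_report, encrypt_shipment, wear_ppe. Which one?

Premise 4, F(¬notify_appeal), is equivalent to O(notify_appeal).
The contrapositive of premise 2 (O(record_budget ⊃ ¬notify_appeal)) is O(notify_appeal ⊃ ¬record_budget), and O(notify_appeal) is already established, so O(¬record_budget).
Premise 7, O(publish_blueprint ⊃ record_budget), contraposes to O(¬record_budget ⊃ ¬publish_blueprint); with O(¬record_budget) we get O(¬publish_blueprint).
Premise 1 is O(badge_in ⊃ publish_blueprint); contrapositively O(¬publish_blueprint ⊃ ¬badge_in). Since O(¬publish_blueprint) holds, K gives O(¬badge_in).
The contrapositive of premise 6 (O(delete_report ⊃ badge_in)) is O(¬badge_in ⊃ ¬delete_report), and O(¬badge_in) is already established, so O(¬delete_report).
So O(¬delete_report) holds, i.e. delete_report is forbidden. None of the other listed options is forbidden under the premises.

delete_report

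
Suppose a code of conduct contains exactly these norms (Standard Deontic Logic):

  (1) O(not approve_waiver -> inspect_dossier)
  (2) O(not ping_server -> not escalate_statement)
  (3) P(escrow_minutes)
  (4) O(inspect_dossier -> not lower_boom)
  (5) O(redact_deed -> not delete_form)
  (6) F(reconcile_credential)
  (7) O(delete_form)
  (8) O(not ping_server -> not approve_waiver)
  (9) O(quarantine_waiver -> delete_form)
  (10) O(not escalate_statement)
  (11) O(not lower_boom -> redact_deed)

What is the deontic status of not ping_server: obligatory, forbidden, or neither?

From premise 7 we have O(delete_form).
Premise 5 is O(redact_deed -> not delete_form); contrapositively O(delete_form -> not redact_deed). Since O(delete_form) holds, K gives O(not redact_deed).
Premise 11 is O(not lower_boom -> redact_deed); contrapositively O(not redact_deed -> lower_boom). Since O(not redact_deed) holds, K gives O(lower_boom).
The contrapositive of premise 4 (O(inspect_dossier -> not lower_boom)) is O(lower_boom -> not inspect_dossier), and O(lower_boom) is already established, so O(not inspect_dossier).
Premise 1 is O(not approve_waiver -> inspect_dossier); contrapositively O(not inspect_dossier -> approve_waiver). Since O(not inspect_dossier) holds, K gives O(approve_waiver).
Premise 8, O(not ping_server -> not approve_waiver), contraposes to O(approve_waiver -> ping_server); with O(approve_waiver) we get O(ping_server).
Premises 2, 3, 6, 9, 10 do not contribute to this derivation.
Thus O(ping_server), which is F(not ping_server): not ping_server is forbidden.

Forbidden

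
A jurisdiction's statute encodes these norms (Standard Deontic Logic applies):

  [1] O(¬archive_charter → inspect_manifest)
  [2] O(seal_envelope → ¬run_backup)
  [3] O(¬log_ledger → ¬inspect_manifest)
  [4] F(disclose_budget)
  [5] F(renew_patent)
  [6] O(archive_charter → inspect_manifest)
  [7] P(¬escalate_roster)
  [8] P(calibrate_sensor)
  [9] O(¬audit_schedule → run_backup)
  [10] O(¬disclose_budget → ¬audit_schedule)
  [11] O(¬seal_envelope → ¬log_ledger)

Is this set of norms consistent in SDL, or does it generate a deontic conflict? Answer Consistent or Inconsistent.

Inconsistent

Premises 6 and 1 cover both cases: O(archive_charter → inspect_manifest) and O(¬archive_charter → inspect_manifest). Since archive_charter ∨ ¬archive_charter is a tautology, O(inspect_manifest) follows.
The contrapositive of premise 3 (O(¬log_ledger → ¬inspect_manifest)) is O(inspect_manifest → log_ledger), and O(inspect_manifest) is already established, so O(log_ledger).
Premise 11, O(¬seal_envelope → ¬log_ledger), contraposes to O(log_ledger → seal_envelope); with O(log_ledger) we get O(seal_envelope).
Applying K to premise 2 (O(seal_envelope → ¬run_backup)) and O(seal_envelope) yields O(¬run_backup).
The contrapositive of premise 9 (O(¬audit_schedule → run_backup)) is O(¬run_backup → audit_schedule), and O(¬run_backup) is already established, so O(audit_schedule).
Premise 10, O(¬disclose_budget → ¬audit_schedule), contraposes to O(audit_schedule → disclose_budget); with O(audit_schedule) we get O(disclose_budget).
But premise 4, F(disclose_budget), means O(¬disclose_budget).
We now have both O(disclose_budget) and O(¬disclose_budget) — disclose_budget is simultaneously obligatory and forbidden, violating the D-axiom.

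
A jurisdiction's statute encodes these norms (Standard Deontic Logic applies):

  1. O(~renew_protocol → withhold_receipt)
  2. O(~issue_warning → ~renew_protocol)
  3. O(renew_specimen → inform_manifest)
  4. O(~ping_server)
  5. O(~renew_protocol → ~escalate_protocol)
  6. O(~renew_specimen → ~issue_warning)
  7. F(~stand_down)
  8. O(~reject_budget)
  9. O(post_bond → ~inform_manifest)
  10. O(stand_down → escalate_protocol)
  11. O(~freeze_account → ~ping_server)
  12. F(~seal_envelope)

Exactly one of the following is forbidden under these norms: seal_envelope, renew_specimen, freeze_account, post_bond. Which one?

F(~stand_down) at premise 7 means O(stand_down).
With premise 10, O(stand_down → escalate_protocol), the K-axiom yields O(escalate_protocol).
The contrapositive of premise 5 (O(~renew_protocol → ~escalate_protocol)) is O(escalate_protocol → renew_protocol), and O(escalate_protocol) is already established, so O(renew_protocol).
Premise 2, O(~issue_warning → ~renew_protocol), contraposes to O(renew_protocol → issue_warning); with O(renew_protocol) we get O(issue_warning).
Premise 6, O(~renew_specimen → ~issue_warning), contraposes to O(issue_warning → renew_specimen); with O(issue_warning) we get O(renew_specimen).
Premise 3 is O(renew_specimen → inform_manifest); since O(renew_specimen), deontic closure gives O(inform_manifest).
Premise 9, O(post_bond → ~inform_manifest), contraposes to O(inform_manifest → ~post_bond); with O(inform_manifest) we get O(~post_bond).
So O(~post_bond) holds, i.e. post_bond is forbidden. None of the other listed options is forbidden under the premises.

post_bond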